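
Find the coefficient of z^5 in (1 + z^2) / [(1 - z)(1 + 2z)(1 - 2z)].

26

Partial fractions give a closed form: a_n = (-2/3)·1^n + (5/12)·(-2)^n + (5/4)·2^n.
At n = 5: a_5 = 26.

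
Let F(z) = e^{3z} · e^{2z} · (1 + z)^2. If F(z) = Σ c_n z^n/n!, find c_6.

71875

The EGF product rule gives c_6 = Σ_{k_1+k_2+k_3=6} C(6; k_1,k_2,k_3) · ∏ g_i(k_i), where e^{3z} gives (3)^k; e^{2z} gives (2)^k; (1+z)^2 gives the falling factorial (2)_k.
g_1(k) for k = 0…6: 1, 3, 9, 27, 81, 243, 729.
g_2(k) for k = 0…6: 1, 2, 4, 8, 16, 32, 64.
g_3(k) for k = 0…6: 1, 2, 2, 0, 0, 0, 0.
First combine the last two factors: h(k) = Σ_j C(k,j)·g_2(j)·g_3(k−j) for k = 0…6: 1, 4, 14, 44, 128, 352, 928.
c_6 = Σ_k C(6,k)·g_1(k)·h(6−k) = 1·1·928 + 6·3·352 + 15·9·128 + 20·27·44 + 15·81·14 + 6·243·4 + 1·729·1 = 928 + 6336 + 17280 + 23760 + 17010 + 5832 + 729 = 71875.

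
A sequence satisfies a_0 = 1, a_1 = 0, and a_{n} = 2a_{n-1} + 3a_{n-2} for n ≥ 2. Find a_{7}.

546

The ordinary generating function has denominator 1 - 2z - 3z^2.
Iterating the recurrence: a_0,…,a_{7} = 1, 0, 3, 6, 21, 60, 183, 546.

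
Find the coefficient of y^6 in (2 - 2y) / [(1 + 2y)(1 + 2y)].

1280

The denominator gives the recurrence a_n = −4a_(n−1) − 4a_(n−2) for n ≥ 2; the numerator fixes a_0 = 2, a_1 = -10.
Iterating: 2, -10, 32, -88, 224, -544, 1280, so a_6 = 1280.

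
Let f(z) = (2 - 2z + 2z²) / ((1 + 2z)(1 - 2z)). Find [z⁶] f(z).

The denominator gives the recurrence a_n = 4a_(n−2) for n ≥ 3; the numerator fixes a_0 = 2, a_1 = -2, a_2 = 10.
Iterating: 2, -2, 10, -8, 40, -32, 160, so a_6 = 160.

160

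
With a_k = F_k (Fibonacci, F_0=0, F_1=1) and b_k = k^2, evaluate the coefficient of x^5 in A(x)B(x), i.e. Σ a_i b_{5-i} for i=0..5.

Write out a_i and b_{5-i} for i = 0,…,5 and sum the products.
Σ = 0·25 + 1·16 + 1·9 + 2·4 + 3·1 + 5·0 = 36.

36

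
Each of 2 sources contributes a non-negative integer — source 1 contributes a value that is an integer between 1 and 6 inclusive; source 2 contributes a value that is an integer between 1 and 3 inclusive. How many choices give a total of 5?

The generating function for the choices is (t + t^2 + t^3 + t^4 + t^5 + t^6)·(t + t^2 + t^3); the count is [t^5].
(t + t^2 + t^3 + t^4 + t^5 + t^6) has coefficients 0,1,1,1,1,1 for degrees 0…5.
(t + t^2 + t^3) has coefficients 0,1,1,1,0,0 for degrees 0…5.
[t^5] = 1·0 + 1·1 + 1·1 + 1·1 + 1·0 = 3.

3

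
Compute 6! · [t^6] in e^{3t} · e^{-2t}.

1

The EGF product rule gives c_6 = Σ_{k_1+k_2=6} C(6; k_1,k_2) · ∏ g_i(k_i), where e^{3t} gives (3)^k; e^{-2t} gives (-2)^k.
g_1(k) for k = 0…6: 1, 3, 9, 27, 81, 243, 729.
g_2(k) for k = 0…6: 1, -2, 4, -8, 16, -32, 64.
c_6 = Σ_k C(6,k)·g_1(k)·g_2(6−k) = 1·1·64 + 6·3·(-32) + 15·9·16 + 20·27·(-8) + 15·81·4 + 6·243·(-2) + 1·729·1 = 64 − 576 + 2160 − 4320 + 4860 − 2916 + 729 = 1.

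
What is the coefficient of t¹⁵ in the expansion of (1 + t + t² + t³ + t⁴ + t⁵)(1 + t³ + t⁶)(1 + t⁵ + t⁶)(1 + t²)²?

15

(1 + t + t² + t³ + t⁴ + t⁵) has coefficients 1,1,1,1,1,1 for degrees 0…5.
(1 + t³ + t⁶) has coefficients 1,0,0,1,0,0,1,0,0,0,0,0,0,0,0,0 for degrees 0…15.
Multiplying by (1 + t⁵ + t⁶) gives running coefficients 1,0,0,1,0,1,2,0,1,1,0,1,1,0,0,0 for degrees 0…15.
Finally multiplying by (1 + t²)², the product of all factors after the first has coefficients 1,0,2,1,1,3,2,3,5,2,4,3,2,3,2,1 for degrees 0…15.
[t¹⁵] = 1·1 + 1·2 + 1·3 + 1·2 + 1·3 + 1·4 = 15.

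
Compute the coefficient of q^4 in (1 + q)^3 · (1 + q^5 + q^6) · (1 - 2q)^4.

(1 + q)^3 has coefficients 1,3,3,1 for degrees 0…3.
(1 + q^5 + q^6) has coefficients 1,0,0,0,0 for degrees 0…4.
Finally multiplying by (1 - 2q)^4, the product of all factors after the first has coefficients 1,-8,24,-32,16 for degrees 0…4.
[q^4] = 1·16 + 3·(-32) + 3·24 + 1·(-8) = -16.

-16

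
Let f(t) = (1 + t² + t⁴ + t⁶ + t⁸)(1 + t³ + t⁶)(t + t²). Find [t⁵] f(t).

(1 + t² + t⁴ + t⁶ + t⁸) has coefficients 1,0,1,0,1,0 for degrees 0…5.
(1 + t³ + t⁶) has coefficients 1,0,0,1,0,0 for degrees 0…5.
Finally multiplying by (t + t²), the product of all factors after the first has coefficients 0,1,1,0,1,1 for degrees 0…5.
[t⁵] = 1·1 + 1·0 + 1·1 = 2.

2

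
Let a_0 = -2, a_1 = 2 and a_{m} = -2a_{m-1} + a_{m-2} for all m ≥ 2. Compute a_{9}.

2786

The ordinary generating function has denominator 1 + 2q - q^2.
Iterating the recurrence: a_0,…,a_{9} = -2, 2, -6, 14, -34, 82, -198, 478, -1154, 2786.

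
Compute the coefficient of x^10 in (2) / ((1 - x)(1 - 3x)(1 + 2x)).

106834

Partial fractions give a closed form: a_n = (-1/3)·1^n + (9/5)·3^n + (8/15)·(-2)^n.
At n = 10: a_10 = 106834.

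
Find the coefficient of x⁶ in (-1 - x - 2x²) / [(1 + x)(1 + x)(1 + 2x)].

The denominator gives the recurrence a_n = −4a_(n−1) − 5a_(n−2) − 2a_(n−3) for n ≥ 3; the numerator fixes a_0 = -1, a_1 = 3, a_2 = -9.
Iterating: -1, 3, -9, 23, -53, 115, -241, so a_6 = -241.

-241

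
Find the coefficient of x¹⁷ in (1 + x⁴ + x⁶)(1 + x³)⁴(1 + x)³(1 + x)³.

(1 + x⁴ + x⁶) has coefficients 1,0,0,0,1,0,1 for degrees 0…6.
(1 + x³)⁴ has coefficients 1,0,0,4,0,0,6,0,0,4,0,0,1,0,0,0,0,0 for degrees 0…17.
Multiplying by (1 + x)³ gives running coefficients 1,3,3,5,12,12,10,18,18,10,12,12,5,3,3,1,0,0 for degrees 0…17.
Finally multiplying by (1 + x)³, the product of all factors after the first has coefficients 1,6,15,24,39,66,87,96,114,128,114,96,87,66,39,24,15,6 for degrees 0…17.
[x¹⁷] = 1·6 + 1·66 + 1·96 = 168.

168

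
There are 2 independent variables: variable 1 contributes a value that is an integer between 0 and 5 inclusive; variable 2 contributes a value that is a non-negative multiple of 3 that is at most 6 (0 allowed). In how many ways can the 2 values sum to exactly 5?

2

The generating function for the choices is (1 + y + y^2 + y^3 + y^4 + y^5)·(1 + y^3 + y^6); the count is [y^5].
(1 + y + y^2 + y^3 + y^4 + y^5) has coefficients 1,1,1,1,1,1 for degrees 0…5.
(1 + y^3 + y^6) has coefficients 1,0,0,1,0,0 for degrees 0…5.
[y^5] = 1·0 + 1·0 + 1·1 + 1·0 + 1·0 + 1·1 = 2.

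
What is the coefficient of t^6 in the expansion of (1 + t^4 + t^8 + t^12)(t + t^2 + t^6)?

2

(1 + t^4 + t^8 + t^12) has coefficients 1,0,0,0,1,0,0 for degrees 0…6.
(t + t^2 + t^6) has coefficients 0,1,1,0,0,0,1 for degrees 0…6.
[t^6] = 1·1 + 1·1 = 2.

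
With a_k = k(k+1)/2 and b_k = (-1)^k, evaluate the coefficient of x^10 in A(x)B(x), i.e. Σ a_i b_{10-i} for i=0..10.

30

This is [x^10] in the product of the two ordinary generating functions.
Σ = 0·1 + 1·(-1) + 3·1 + 6·(-1) + 10·1 + 15·(-1) + 21·1 + 28·(-1) + 36·1 + 45·(-1) + 55·1 = 30.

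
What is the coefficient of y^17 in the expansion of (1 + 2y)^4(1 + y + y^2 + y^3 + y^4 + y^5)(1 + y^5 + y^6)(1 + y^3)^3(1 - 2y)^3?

-899

(1 + 2y)^4 has coefficients 1,8,24,32,16 for degrees 0…4.
(1 + y + y^2 + y^3 + y^4 + y^5) has coefficients 1,1,1,1,1,1,0,0,0,0,0,0,0,0,0,0,0,0 for degrees 0…17.
Multiplying by (1 + y^5 + y^6) gives running coefficients 1,1,1,1,1,2,2,2,2,2,2,1,0,0,0,0,0,0 for degrees 0…17.
Multiplying by (1 + y^3)^3 gives running coefficients 1,1,1,4,4,5,8,8,11,12,12,14,13,13,11,8,8,5 for degrees 0…17.
Finally multiplying by (1 - 2y)^3, the product of all factors after the first has coefficients 1,-5,7,2,-16,21,-6,-12,19,-22,8,-2,-23,7,-23,-6,-12,-35 for degrees 0…17.
[y^17] = 1·(-35) + 8·(-12) + 24·(-6) + 32·(-23) + 16·7 = -899.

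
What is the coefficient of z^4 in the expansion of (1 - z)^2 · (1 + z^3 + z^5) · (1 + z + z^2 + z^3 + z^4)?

-1

(1 - z)^2 has coefficients 1,-2,1 for degrees 0…2.
(1 + z^3 + z^5) has coefficients 1,0,0,1,0 for degrees 0…4.
Finally multiplying by (1 + z + z^2 + z^3 + z^4), the product of all factors after the first has coefficients 1,1,1,2,2 for degrees 0…4.
[z^4] = 1·2 − 2·2 + 1·1 = -1.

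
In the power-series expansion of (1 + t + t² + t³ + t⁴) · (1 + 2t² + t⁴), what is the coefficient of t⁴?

(1 + t + t² + t³ + t⁴) has coefficients 1,1,1,1,1 for degrees 0…4.
(1 + 2t² + t⁴) has coefficients 1,0,2,0,1 for degrees 0…4.
[t⁴] = 1·1 + 1·0 + 1·2 + 1·0 + 1·1 = 4.

4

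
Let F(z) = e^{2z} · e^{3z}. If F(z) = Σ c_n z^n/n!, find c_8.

390625

The EGF product rule gives c_8 = Σ_{k_1+k_2=8} C(8; k_1,k_2) · ∏ g_i(k_i), where e^{2z} gives (2)^k; e^{3z} gives (3)^k.
g_1(k) for k = 0…8: 1, 2, 4, 8, 16, 32, 64, 128, 256.
g_2(k) for k = 0…8: 1, 3, 9, 27, 81, 243, 729, 2187, 6561.
c_8 = Σ_k C(8,k)·g_1(k)·g_2(8−k) = 1·1·6561 + 8·2·2187 + 28·4·729 + 56·8·243 + 70·16·81 + 56·32·27 + 28·64·9 + 8·128·3 + 1·256·1 = 6561 + 34992 + 81648 + 108864 + 90720 + 48384 + 16128 + 3072 + 256 = 390625.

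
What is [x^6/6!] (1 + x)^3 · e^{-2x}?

The EGF product rule gives c_6 = Σ_{k_1+k_2=6} C(6; k_1,k_2) · ∏ g_i(k_i), where (1+x)^3 gives the falling factorial (3)_k; e^{-2x} gives (-2)^k.
g_1(k) for k = 0…6: 1, 3, 6, 6, 0, 0, 0.
g_2(k) for k = 0…6: 1, -2, 4, -8, 16, -32, 64.
c_6 = Σ_k C(6,k)·g_1(k)·g_2(6−k) = 1·1·64 + 6·3·(-32) + 15·6·16 + 20·6·(-8) = 64 − 576 + 1440 − 960 = -32.

-32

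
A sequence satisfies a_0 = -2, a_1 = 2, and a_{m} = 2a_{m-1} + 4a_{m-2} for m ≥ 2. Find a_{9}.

-4096

The ordinary generating function has denominator 1 - 2y - 4y^2.
Iterating the recurrence: a_0,…,a_{9} = -2, 2, -4, 0, -16, -32, -128, -384, -1280, -4096.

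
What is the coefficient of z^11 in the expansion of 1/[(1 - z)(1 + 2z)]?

The denominator gives the recurrence a_n = −a_(n−1) + 2a_(n−2) for n ≥ 2; the numerator fixes a_0 = 1, a_1 = -1.
Iterating: 1, -1, 3, -5, 11, -21, 43, -85, 171, -341, 683, -1365, so a_11 = -1365.

-1365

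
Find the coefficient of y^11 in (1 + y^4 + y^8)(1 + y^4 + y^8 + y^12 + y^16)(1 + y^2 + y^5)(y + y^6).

(1 + y^4 + y^8) has coefficients 1,0,0,0,1,0,0,0,1 for degrees 0…8.
(1 + y^4 + y^8 + y^12 + y^16) has coefficients 1,0,0,0,1,0,0,0,1,0,0,0 for degrees 0…11.
Multiplying by (1 + y^2 + y^5) gives running coefficients 1,0,1,0,1,1,1,0,1,1,1,0 for degrees 0…11.
Finally multiplying by (y + y^6), the product of all factors after the first has coefficients 0,1,0,1,0,1,2,1,1,1,2,2 for degrees 0…11.
[y^11] = 1·2 + 1·1 + 1·1 = 4.

4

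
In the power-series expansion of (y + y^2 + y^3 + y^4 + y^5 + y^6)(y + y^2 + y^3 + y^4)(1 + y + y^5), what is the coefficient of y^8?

(y + y^2 + y^3 + y^4 + y^5 + y^6) has coefficients 0,1,1,1,1,1,1 for degrees 0…6.
(y + y^2 + y^3 + y^4) has coefficients 0,1,1,1,1,0,0,0,0 for degrees 0…8.
Finally multiplying by (1 + y + y^5), the product of all factors after the first has coefficients 0,1,2,2,2,1,1,1,1 for degrees 0…8.
[y^8] = 1·1 + 1·1 + 1·1 + 1·2 + 1·2 + 1·2 = 9.

9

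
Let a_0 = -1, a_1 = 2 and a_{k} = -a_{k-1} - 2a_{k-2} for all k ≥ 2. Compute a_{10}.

The ordinary generating function has denominator 1 + t + 2t^2.
Iterating the recurrence: a_0,…,a_{10} = -1, 2, 0, -4, 4, 4, -12, 4, 20, -28, -12.

-12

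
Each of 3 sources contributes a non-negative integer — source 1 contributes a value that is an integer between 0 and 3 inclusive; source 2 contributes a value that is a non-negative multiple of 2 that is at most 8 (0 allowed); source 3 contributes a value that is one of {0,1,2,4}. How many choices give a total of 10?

7

The generating function for the choices is (1 + t + t^2 + t^3)·(1 + t^2 + t^4 + t^6 + t^8)·(1 + t + t^2 + t^4); the count is [t^10].
(1 + t + t^2 + t^3) has coefficients 1,1,1,1 for degrees 0…3.
(1 + t^2 + t^4 + t^6 + t^8) has coefficients 1,0,1,0,1,0,1,0,1,0,0 for degrees 0…10.
Finally multiplying by (1 + t + t^2 + t^4), the product of all factors after the first has coefficients 1,1,2,1,3,1,3,1,3,1,2 for degrees 0…10.
[t^10] = 1·2 + 1·1 + 1·3 + 1·1 = 7.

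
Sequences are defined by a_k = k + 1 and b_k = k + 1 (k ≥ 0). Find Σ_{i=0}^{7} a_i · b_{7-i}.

The convolution is the x^7 coefficient of A(x)B(x).
Σ = 1·8 + 2·7 + 3·6 + 4·5 + 5·4 + 6·3 + 7·2 + 8·1 = 120.

120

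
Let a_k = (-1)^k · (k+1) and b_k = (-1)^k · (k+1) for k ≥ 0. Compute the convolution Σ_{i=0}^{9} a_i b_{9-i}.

This is [x^9] in the product of the two ordinary generating functions.
Σ = 1·(-10) − 2·9 + 3·(-8) − 4·7 + 5·(-6) − 6·5 + 7·(-4) − 8·3 + 9·(-2) − 10·1 = -220.

-220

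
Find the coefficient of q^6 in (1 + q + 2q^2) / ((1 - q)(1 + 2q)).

44

The denominator gives the recurrence a_n = −a_(n−1) + 2a_(n−2) for n ≥ 3; the numerator fixes a_0 = 1, a_1 = 0, a_2 = 4.
Iterating: 1, 0, 4, -4, 12, -20, 44, so a_6 = 44.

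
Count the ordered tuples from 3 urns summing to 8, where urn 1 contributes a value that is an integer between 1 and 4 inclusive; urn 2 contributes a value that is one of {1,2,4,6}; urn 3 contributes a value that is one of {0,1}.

4

The generating function for the choices is (q + q² + q³ + q⁴)·(q + q² + q⁴ + q⁶)·(1 + q); the count is [q⁸].
(q + q² + q³ + q⁴) has coefficients 0,1,1,1,1 for degrees 0…4.
(q + q² + q⁴ + q⁶) has coefficients 0,1,1,0,1,0,1,0,0 for degrees 0…8.
Finally multiplying by (1 + q), the product of all factors after the first has coefficients 0,1,2,1,1,1,1,1,0 for degrees 0…8.
[q⁸] = 1·1 + 1·1 + 1·1 + 1·1 = 4.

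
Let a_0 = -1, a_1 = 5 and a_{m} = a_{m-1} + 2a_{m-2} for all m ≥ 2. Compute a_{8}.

339

The ordinary generating function has denominator 1 - t - 2t^2.
Iterating the recurrence: a_0,…,a_{8} = -1, 5, 3, 13, 19, 45, 83, 173, 339.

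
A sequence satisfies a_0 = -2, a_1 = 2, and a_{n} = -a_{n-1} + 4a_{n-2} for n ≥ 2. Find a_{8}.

The ordinary generating function has denominator 1 + z - 4z^2.
Iterating the recurrence: a_0,…,a_{8} = -2, 2, -10, 18, -58, 130, -362, 882, -2330.

-2330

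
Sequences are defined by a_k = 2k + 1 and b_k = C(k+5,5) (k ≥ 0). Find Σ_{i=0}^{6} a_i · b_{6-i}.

Write out a_i and b_{6-i} for i = 0,…,6 and sum the products.
Σ = 1·462 + 3·252 + 5·126 + 7·56 + 9·21 + 11·6 + 13·1 = 2508.

2508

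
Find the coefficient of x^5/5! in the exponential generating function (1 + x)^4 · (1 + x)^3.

2520

The EGF product rule gives c_5 = Σ_{k_1+k_2=5} C(5; k_1,k_2) · ∏ g_i(k_i), where (1+x)^4 gives the falling factorial (4)_k; (1+x)^3 gives the falling factorial (3)_k.
g_1(k) for k = 0…5: 1, 4, 12, 24, 24, 0.
g_2(k) for k = 0…5: 1, 3, 6, 6, 0, 0.
c_5 = Σ_k C(5,k)·g_1(k)·g_2(5−k) = 10·12·6 + 10·24·6 + 5·24·3 = 720 + 1440 + 360 = 2520.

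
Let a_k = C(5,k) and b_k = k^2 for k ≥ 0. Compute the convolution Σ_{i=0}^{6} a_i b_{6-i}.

432

Write out a_i and b_{6-i} for i = 0,…,6 and sum the products.
Σ = 1·36 + 5·25 + 10·16 + 10·9 + 5·4 + 1·1 + 0·0 = 432.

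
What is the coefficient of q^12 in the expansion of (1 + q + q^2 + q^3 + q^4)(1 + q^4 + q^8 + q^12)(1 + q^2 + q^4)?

(1 + q + q^2 + q^3 + q^4) has coefficients 1,1,1,1,1 for degrees 0…4.
(1 + q^4 + q^8 + q^12) has coefficients 1,0,0,0,1,0,0,0,1,0,0,0,1 for degrees 0…12.
Finally multiplying by (1 + q^2 + q^4), the product of all factors after the first has coefficients 1,0,1,0,2,0,1,0,2,0,1,0,2 for degrees 0…12.
[q^12] = 1·2 + 1·0 + 1·1 + 1·0 + 1·2 = 5.

5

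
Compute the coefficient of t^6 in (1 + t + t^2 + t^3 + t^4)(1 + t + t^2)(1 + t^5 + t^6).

(1 + t + t^2 + t^3 + t^4) has coefficients 1,1,1,1,1 for degrees 0…4.
(1 + t + t^2) has coefficients 1,1,1,0,0,0,0 for degrees 0…6.
Finally multiplying by (1 + t^5 + t^6), the product of all factors after the first has coefficients 1,1,1,0,0,1,2 for degrees 0…6.
[t^6] = 1·2 + 1·1 + 1·0 + 1·0 + 1·1 = 4.

4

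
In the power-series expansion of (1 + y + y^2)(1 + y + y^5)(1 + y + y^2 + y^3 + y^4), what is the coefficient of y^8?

3

(1 + y + y^2) has coefficients 1,1,1 for degrees 0…2.
(1 + y + y^5) has coefficients 1,1,0,0,0,1,0,0,0 for degrees 0…8.
Finally multiplying by (1 + y + y^2 + y^3 + y^4), the product of all factors after the first has coefficients 1,2,2,2,2,2,1,1,1 for degrees 0…8.
[y^8] = 1·1 + 1·1 + 1·1 = 3.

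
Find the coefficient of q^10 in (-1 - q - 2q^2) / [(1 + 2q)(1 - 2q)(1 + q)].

The denominator gives the recurrence a_n = −a_(n−1) + 4a_(n−2) + 4a_(n−3) for n ≥ 3; the numerator fixes a_0 = -1, a_1 = 0, a_2 = -6.
Iterating: -1, 0, -6, 2, -26, 10, -106, 42, -426, 170, -1706, so a_10 = -1706.

-1706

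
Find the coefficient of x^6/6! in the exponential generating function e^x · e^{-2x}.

The EGF product rule gives c_6 = Σ_{k_1+k_2=6} C(6; k_1,k_2) · ∏ g_i(k_i), where e^x gives (1)^k; e^{-2x} gives (-2)^k.
g_1(k) for k = 0…6: 1, 1, 1, 1, 1, 1, 1.
g_2(k) for k = 0…6: 1, -2, 4, -8, 16, -32, 64.
c_6 = Σ_k C(6,k)·g_1(k)·g_2(6−k) = 1·1·64 + 6·1·(-32) + 15·1·16 + 20·1·(-8) + 15·1·4 + 6·1·(-2) + 1·1·1 = 64 − 192 + 240 − 160 + 60 − 12 + 1 = 1.

1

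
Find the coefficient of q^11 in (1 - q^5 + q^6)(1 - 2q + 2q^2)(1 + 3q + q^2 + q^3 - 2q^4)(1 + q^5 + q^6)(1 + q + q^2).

(1 - q^5 + q^6) has coefficients 1,0,0,0,0,-1,1 for degrees 0…6.
(1 - 2q + 2q^2) has coefficients 1,-2,2,0,0,0,0,0,0,0,0,0 for degrees 0…11.
Multiplying by (1 + 3q + q^2 + q^3 - 2q^4) gives running coefficients 1,1,-3,5,-2,6,-4,0,0,0,0,0 for degrees 0…11.
Multiplying by (1 + q^5 + q^6) gives running coefficients 1,1,-3,5,-2,7,-2,-2,2,3,4,2 for degrees 0…11.
Finally multiplying by (1 + q + q^2), the product of all factors after the first has coefficients 1,2,-1,3,0,10,3,3,-2,3,9,9 for degrees 0…11.
[q^11] = 1·9 − 1·3 + 1·10 = 16.

16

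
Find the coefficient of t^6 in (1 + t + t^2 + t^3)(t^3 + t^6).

2

(1 + t + t^2 + t^3) has coefficients 1,1,1,1 for degrees 0…3.
(t^3 + t^6) has coefficients 0,0,0,1,0,0,1 for degrees 0…6.
[t^6] = 1·1 + 1·0 + 1·0 + 1·1 = 2.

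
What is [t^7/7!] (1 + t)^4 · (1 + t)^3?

5040

The EGF product rule gives c_7 = Σ_{k_1+k_2=7} C(7; k_1,k_2) · ∏ g_i(k_i), where (1+t)^4 gives the falling factorial (4)_k; (1+t)^3 gives the falling factorial (3)_k.
g_1(k) for k = 0…7: 1, 4, 12, 24, 24, 0, 0, 0.
g_2(k) for k = 0…7: 1, 3, 6, 6, 0, 0, 0, 0.
c_7 = Σ_k C(7,k)·g_1(k)·g_2(7−k) = 35·24·6 = 5040.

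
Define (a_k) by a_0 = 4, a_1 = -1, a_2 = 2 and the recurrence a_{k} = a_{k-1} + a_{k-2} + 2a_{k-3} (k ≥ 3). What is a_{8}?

182

The ordinary generating function has denominator 1 - z - z^2 - 2z^3.
Iterating the recurrence: a_0,…,a_{8} = 4, -1, 2, 9, 9, 22, 49, 89, 182.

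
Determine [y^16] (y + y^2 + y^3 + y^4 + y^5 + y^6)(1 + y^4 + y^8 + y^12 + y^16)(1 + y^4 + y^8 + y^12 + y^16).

(y + y^2 + y^3 + y^4 + y^5 + y^6) has coefficients 0,1,1,1,1,1,1 for degrees 0…6.
(1 + y^4 + y^8 + y^12 + y^16) has coefficients 1,0,0,0,1,0,0,0,1,0,0,0,1,0,0,0,1 for degrees 0…16.
Finally multiplying by (1 + y^4 + y^8 + y^12 + y^16), the product of all factors after the first has coefficients 1,0,0,0,2,0,0,0,3,0,0,0,4,0,0,0,5 for degrees 0…16.
[y^16] = 1·0 + 1·0 + 1·0 + 1·4 + 1·0 + 1·0 = 4.

4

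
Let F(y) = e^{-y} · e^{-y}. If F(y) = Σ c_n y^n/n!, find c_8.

The EGF product rule gives c_8 = Σ_{k_1+k_2=8} C(8; k_1,k_2) · ∏ g_i(k_i), where e^{-y} gives (-1)^k; e^{-y} gives (-1)^k.
g_1(k) for k = 0…8: 1, -1, 1, -1, 1, -1, 1, -1, 1.
g_2(k) for k = 0…8: 1, -1, 1, -1, 1, -1, 1, -1, 1.
c_8 = Σ_k C(8,k)·g_1(k)·g_2(8−k) = 1·1·1 + 8·(-1)·(-1) + 28·1·1 + 56·(-1)·(-1) + 70·1·1 + 56·(-1)·(-1) + 28·1·1 + 8·(-1)·(-1) + 1·1·1 = 1 + 8 + 28 + 56 + 70 + 56 + 28 + 8 + 1 = 256.

256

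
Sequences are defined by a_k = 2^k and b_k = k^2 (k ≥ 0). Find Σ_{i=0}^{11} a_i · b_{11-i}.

This is [x^11] in the product of the two ordinary generating functions.
Σ = 1·121 + 2·100 + 4·81 + 8·64 + 16·49 + 32·36 + 64·25 + 128·16 + 256·9 + 512·4 + 1024·1 + 2048·0 = 12117.

12117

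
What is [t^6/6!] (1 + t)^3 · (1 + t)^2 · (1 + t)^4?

60480

The EGF product rule gives c_6 = Σ_{k_1+k_2+k_3=6} C(6; k_1,k_2,k_3) · ∏ g_i(k_i), where (1+t)^3 gives the falling factorial (3)_k; (1+t)^2 gives the falling factorial (2)_k; (1+t)^4 gives the falling factorial (4)_k.
g_1(k) for k = 0…6: 1, 3, 6, 6, 0, 0, 0.
g_2(k) for k = 0…6: 1, 2, 2, 0, 0, 0, 0.
g_3(k) for k = 0…6: 1, 4, 12, 24, 24, 0, 0.
First combine the last two factors: h(k) = Σ_j C(k,j)·g_2(j)·g_3(k−j) for k = 0…6: 1, 6, 30, 120, 360, 720, 720.
c_6 = Σ_k C(6,k)·g_1(k)·h(6−k) = 1·1·720 + 6·3·720 + 15·6·360 + 20·6·120 = 720 + 12960 + 32400 + 14400 = 60480.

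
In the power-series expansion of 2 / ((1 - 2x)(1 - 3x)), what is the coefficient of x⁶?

Partial fractions give a closed form: a_n = (-4)·2^n + (6)·3^n.
At n = 6: a_6 = 4118.

4118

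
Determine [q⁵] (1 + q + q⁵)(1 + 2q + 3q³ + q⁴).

(1 + q + q⁵) has coefficients 1,1,0,0,0,1 for degrees 0…5.
(1 + 2q + 3q³ + q⁴) has coefficients 1,2,0,3,1,0 for degrees 0…5.
[q⁵] = 1·0 + 1·1 + 1·1 = 2.

2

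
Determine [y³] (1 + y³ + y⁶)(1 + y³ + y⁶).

2

(1 + y³ + y⁶) has coefficients 1,0,0,1 for degrees 0…3.
(1 + y³ + y⁶) has coefficients 1,0,0,1 for degrees 0…3.
[y³] = 1·1 + 1·1 = 2.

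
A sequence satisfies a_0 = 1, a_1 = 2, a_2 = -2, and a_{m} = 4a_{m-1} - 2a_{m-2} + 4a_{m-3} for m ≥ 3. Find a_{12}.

-782144

The ordinary generating function has denominator 1 - 4y + 2y^2 - 4y^3.
Iterating the recurrence: a_0,…,a_{12} = 1, 2, -2, -8, -20, -72, -280, -1056, -3952, -14816, -55584, -208512, -782144.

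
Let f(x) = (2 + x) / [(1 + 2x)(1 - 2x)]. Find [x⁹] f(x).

Partial fractions give a closed form: a_n = (3/4)·(-2)^n + (5/4)·2^n.
At n = 9: a_9 = 256.

256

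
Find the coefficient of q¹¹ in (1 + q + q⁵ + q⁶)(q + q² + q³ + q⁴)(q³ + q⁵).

(1 + q + q⁵ + q⁶) has coefficients 1,1,0,0,0,1,1 for degrees 0…6.
(q + q² + q³ + q⁴) has coefficients 0,1,1,1,1,0,0,0,0,0,0,0 for degrees 0…11.
Finally multiplying by (q³ + q⁵), the product of all factors after the first has coefficients 0,0,0,0,1,1,2,2,1,1,0,0 for degrees 0…11.
[q¹¹] = 1·0 + 1·0 + 1·2 + 1·1 = 3.

3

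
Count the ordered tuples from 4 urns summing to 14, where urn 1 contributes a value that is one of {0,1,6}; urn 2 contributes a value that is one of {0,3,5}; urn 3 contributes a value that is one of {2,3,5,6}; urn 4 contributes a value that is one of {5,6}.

The generating function for the choices is (1 + q + q^6)·(1 + q^3 + q^5)·(q^2 + q^3 + q^5 + q^6)·(q^5 + q^6); the count is [q^14].
(1 + q + q^6) has coefficients 1,1,0,0,0,0,1 for degrees 0…6.
(1 + q^3 + q^5) has coefficients 1,0,0,1,0,1,0,0,0,0,0,0,0,0,0 for degrees 0…14.
Multiplying by (q^2 + q^3 + q^5 + q^6) gives running coefficients 0,0,1,1,0,2,2,1,2,1,1,1,0,0,0 for degrees 0…14.
Finally multiplying by (q^5 + q^6), the product of all factors after the first has coefficients 0,0,0,0,0,0,0,1,2,1,2,4,3,3,3 for degrees 0…14.
[q^14] = 1·3 + 1·3 + 1·2 = 8.

8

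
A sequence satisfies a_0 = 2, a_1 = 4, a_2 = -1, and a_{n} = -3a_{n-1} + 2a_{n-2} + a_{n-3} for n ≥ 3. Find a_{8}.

The ordinary generating function has denominator 1 + 3t - 2t^2 - t^3.
Iterating the recurrence: a_0,…,a_{8} = 2, 4, -1, 13, -37, 136, -469, 1642, -5728.

-5728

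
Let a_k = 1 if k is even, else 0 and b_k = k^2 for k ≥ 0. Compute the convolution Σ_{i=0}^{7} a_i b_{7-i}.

This is [x^7] in the product of the two ordinary generating functions.
Σ = 1·49 + 0·36 + 1·25 + 0·16 + 1·9 + 0·4 + 1·1 + 0·0 = 84.

84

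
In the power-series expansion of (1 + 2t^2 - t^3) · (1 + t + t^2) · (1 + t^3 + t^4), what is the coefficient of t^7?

(1 + 2t^2 - t^3) has coefficients 1,0,2,-1 for degrees 0…3.
(1 + t + t^2) has coefficients 1,1,1,0,0,0,0,0 for degrees 0…7.
Finally multiplying by (1 + t^3 + t^4), the product of all factors after the first has coefficients 1,1,1,1,2,2,1,0 for degrees 0…7.
[t^7] = 1·0 + 2·2 − 1·2 = 2.

2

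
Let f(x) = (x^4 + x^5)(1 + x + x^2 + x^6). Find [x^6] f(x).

2

(x^4 + x^5) has coefficients 0,0,0,0,1,1 for degrees 0…5.
(1 + x + x^2 + x^6) has coefficients 1,1,1,0,0,0,1 for degrees 0…6.
[x^6] = 1·1 + 1·1 = 2.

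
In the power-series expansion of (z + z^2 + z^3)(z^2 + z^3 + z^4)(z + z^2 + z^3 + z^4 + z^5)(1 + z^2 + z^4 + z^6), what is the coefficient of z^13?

19

(z + z^2 + z^3) has coefficients 0,1,1,1 for degrees 0…3.
(z^2 + z^3 + z^4) has coefficients 0,0,1,1,1,0,0,0,0,0,0,0,0,0 for degrees 0…13.
Multiplying by (z + z^2 + z^3 + z^4 + z^5) gives running coefficients 0,0,0,1,2,3,3,3,2,1,0,0,0,0 for degrees 0…13.
Finally multiplying by (1 + z^2 + z^4 + z^6), the product of all factors after the first has coefficients 0,0,0,1,2,4,5,7,7,8,7,7,5,4 for degrees 0…13.
[z^13] = 1·5 + 1·7 + 1·7 = 19.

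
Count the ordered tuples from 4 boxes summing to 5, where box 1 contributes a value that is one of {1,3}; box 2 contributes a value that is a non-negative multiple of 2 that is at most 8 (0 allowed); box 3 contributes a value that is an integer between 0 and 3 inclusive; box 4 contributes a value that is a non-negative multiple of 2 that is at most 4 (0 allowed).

The generating function for the choices is (y + y^3)·(1 + y^2 + y^4 + y^6 + y^8)·(1 + y + y^2 + y^3)·(1 + y^2 + y^4); the count is [y^5].
(y + y^3) has coefficients 0,1,0,1 for degrees 0…3.
(1 + y^2 + y^4 + y^6 + y^8) has coefficients 1,0,1,0,1,0 for degrees 0…5.
Multiplying by (1 + y + y^2 + y^3) gives running coefficients 1,1,2,2,2,2 for degrees 0…5.
Finally multiplying by (1 + y^2 + y^4), the product of all factors after the first has coefficients 1,1,3,3,5,5 for degrees 0…5.
[y^5] = 1·5 + 1·3 = 8.

8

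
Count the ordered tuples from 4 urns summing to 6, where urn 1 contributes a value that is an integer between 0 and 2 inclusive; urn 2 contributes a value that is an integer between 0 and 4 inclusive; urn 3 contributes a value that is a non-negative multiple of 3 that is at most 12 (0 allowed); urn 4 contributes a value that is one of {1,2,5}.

12

The generating function for the choices is (1 + z + z^2)·(1 + z + z^2 + z^3 + z^4)·(1 + z^3 + z^6 + z^9 + z^12)·(z + z^2 + z^5); the count is [z^6].
(1 + z + z^2) has coefficients 1,1,1 for degrees 0…2.
(1 + z + z^2 + z^3 + z^4) has coefficients 1,1,1,1,1,0,0 for degrees 0…6.
Multiplying by (1 + z^3 + z^6 + z^9 + z^12) gives running coefficients 1,1,1,2,2,1,2 for degrees 0…6.
Finally multiplying by (z + z^2 + z^5), the product of all factors after the first has coefficients 0,1,2,2,3,5,4 for degrees 0…6.
[z^6] = 1·4 + 1·5 + 1·3 = 12.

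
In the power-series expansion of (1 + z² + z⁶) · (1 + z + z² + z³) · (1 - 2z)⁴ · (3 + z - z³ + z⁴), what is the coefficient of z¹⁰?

-31

(1 + z² + z⁶) has coefficients 1,0,1,0,0,0,1 for degrees 0…6.
(1 + z + z² + z³) has coefficients 1,1,1,1,0,0,0,0,0,0,0 for degrees 0…10.
Multiplying by (1 - 2z)⁴ gives running coefficients 1,-7,17,-15,0,8,-16,16,0,0,0 for degrees 0…10.
Finally multiplying by (3 + z - z³ + z⁴), the product of all factors after the first has coefficients 3,-20,44,-29,-7,0,-8,17,8,24,-32 for degrees 0…10.
[z¹⁰] = 1·(-32) + 1·8 + 1·(-7) = -31.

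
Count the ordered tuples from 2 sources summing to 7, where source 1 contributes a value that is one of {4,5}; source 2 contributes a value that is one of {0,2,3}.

The generating function for the choices is (z⁴ + z⁵)·(1 + z² + z³); the count is [z⁷].
(z⁴ + z⁵) has coefficients 0,0,0,0,1,1 for degrees 0…5.
(1 + z² + z³) has coefficients 1,0,1,1,0,0,0,0 for degrees 0…7.
[z⁷] = 1·1 + 1·1 = 2.

2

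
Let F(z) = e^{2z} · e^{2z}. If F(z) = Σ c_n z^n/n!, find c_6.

The EGF product rule gives c_6 = Σ_{k_1+k_2=6} C(6; k_1,k_2) · ∏ g_i(k_i), where e^{2z} gives (2)^k; e^{2z} gives (2)^k.
g_1(k) for k = 0…6: 1, 2, 4, 8, 16, 32, 64.
g_2(k) for k = 0…6: 1, 2, 4, 8, 16, 32, 64.
c_6 = Σ_k C(6,k)·g_1(k)·g_2(6−k) = 1·1·64 + 6·2·32 + 15·4·16 + 20·8·8 + 15·16·4 + 6·32·2 + 1·64·1 = 64 + 384 + 960 + 1280 + 960 + 384 + 64 = 4096.

4096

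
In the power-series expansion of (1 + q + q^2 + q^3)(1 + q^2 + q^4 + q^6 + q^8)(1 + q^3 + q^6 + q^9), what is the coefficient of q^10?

(1 + q + q^2 + q^3) has coefficients 1,1,1,1 for degrees 0…3.
(1 + q^2 + q^4 + q^6 + q^8) has coefficients 1,0,1,0,1,0,1,0,1,0,0 for degrees 0…10.
Finally multiplying by (1 + q^3 + q^6 + q^9), the product of all factors after the first has coefficients 1,0,1,1,1,1,2,1,2,2,1 for degrees 0…10.
[q^10] = 1·1 + 1·2 + 1·2 + 1·1 = 6.

6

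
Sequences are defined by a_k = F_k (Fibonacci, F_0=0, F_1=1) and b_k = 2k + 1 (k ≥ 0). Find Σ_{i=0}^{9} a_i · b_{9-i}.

Write out a_i and b_{9-i} for i = 0,…,9 and sum the products.
Σ = 0·19 + 1·17 + 1·15 + 2·13 + 3·11 + 5·9 + 8·7 + 13·5 + 21·3 + 34·1 = 354.

354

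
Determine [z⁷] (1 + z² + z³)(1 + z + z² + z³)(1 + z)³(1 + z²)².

(1 + z² + z³) has coefficients 1,0,1,1 for degrees 0…3.
(1 + z + z² + z³) has coefficients 1,1,1,1,0,0,0,0 for degrees 0…7.
Multiplying by (1 + z)³ gives running coefficients 1,4,7,8,7,4,1,0 for degrees 0…7.
Finally multiplying by (1 + z²)², the product of all factors after the first has coefficients 1,4,9,16,22,24,22,16 for degrees 0…7.
[z⁷] = 1·16 + 1·24 + 1·22 = 62.

62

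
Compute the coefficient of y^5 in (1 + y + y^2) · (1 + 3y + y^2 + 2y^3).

(1 + y + y^2) has coefficients 1,1,1 for degrees 0…2.
(1 + 3y + y^2 + 2y^3) has coefficients 1,3,1,2,0,0 for degrees 0…5.
[y^5] = 1·0 + 1·0 + 1·2 = 2.

2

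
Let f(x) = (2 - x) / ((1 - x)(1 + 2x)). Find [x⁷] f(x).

The denominator gives the recurrence a_n = −a_(n−1) + 2a_(n−2) for n ≥ 2; the numerator fixes a_0 = 2, a_1 = -3.
Iterating: 2, -3, 7, -13, 27, -53, 107, -213, so a_7 = -213.

-213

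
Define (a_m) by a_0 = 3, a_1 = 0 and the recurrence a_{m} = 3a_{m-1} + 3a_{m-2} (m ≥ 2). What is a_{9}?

The ordinary generating function has denominator 1 - 3q - 3q^2.
Iterating the recurrence: a_0,…,a_{9} = 3, 0, 9, 27, 108, 405, 1539, 5832, 22113, 83835.

83835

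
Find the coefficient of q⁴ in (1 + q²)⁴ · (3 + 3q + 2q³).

(1 + q²)⁴ has coefficients 1,0,4,0,6 for degrees 0…4.
(3 + 3q + 2q³) has coefficients 3,3,0,2,0 for degrees 0…4.
[q⁴] = 1·0 + 4·0 + 6·3 = 18.

18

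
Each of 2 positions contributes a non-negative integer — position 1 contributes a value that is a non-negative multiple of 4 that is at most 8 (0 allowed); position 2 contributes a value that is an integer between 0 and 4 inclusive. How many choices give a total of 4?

The generating function for the choices is (1 + z⁴ + z⁸)·(1 + z + z² + z³ + z⁴); the count is [z⁴].
(1 + z⁴ + z⁸) has coefficients 1,0,0,0,1 for degrees 0…4.
(1 + z + z² + z³ + z⁴) has coefficients 1,1,1,1,1 for degrees 0…4.
[z⁴] = 1·1 + 1·1 = 2.

2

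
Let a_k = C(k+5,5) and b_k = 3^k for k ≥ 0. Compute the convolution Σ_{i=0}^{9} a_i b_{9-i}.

The convolution is the t^9 coefficient of A(t)B(t).
Σ = 1·19683 + 6·6561 + 21·2187 + 56·729 + 126·243 + 252·81 + 462·27 + 792·9 + 1287·3 + 2002·1 = 222295.

222295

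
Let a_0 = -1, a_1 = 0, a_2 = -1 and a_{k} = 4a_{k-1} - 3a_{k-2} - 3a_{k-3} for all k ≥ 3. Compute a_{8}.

164

The ordinary generating function has denominator 1 - 4t + 3t^2 + 3t^3.
Iterating the recurrence: a_0,…,a_{8} = -1, 0, -1, -1, -1, 2, 14, 53, 164.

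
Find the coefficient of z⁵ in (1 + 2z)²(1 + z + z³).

(1 + 2z)² has coefficients 1,4,4 for degrees 0…2.
(1 + z + z³) has coefficients 1,1,0,1,0,0 for degrees 0…5.
[z⁵] = 1·0 + 4·0 + 4·1 = 4.

4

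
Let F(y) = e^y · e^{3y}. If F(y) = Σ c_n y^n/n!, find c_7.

The EGF product rule gives c_7 = Σ_{k_1+k_2=7} C(7; k_1,k_2) · ∏ g_i(k_i), where e^y gives (1)^k; e^{3y} gives (3)^k.
g_1(k) for k = 0…7: 1, 1, 1, 1, 1, 1, 1, 1.
g_2(k) for k = 0…7: 1, 3, 9, 27, 81, 243, 729, 2187.
c_7 = Σ_k C(7,k)·g_1(k)·g_2(7−k) = 1·1·2187 + 7·1·729 + 21·1·243 + 35·1·81 + 35·1·27 + 21·1·9 + 7·1·3 + 1·1·1 = 2187 + 5103 + 5103 + 2835 + 945 + 189 + 21 + 1 = 16384.

16384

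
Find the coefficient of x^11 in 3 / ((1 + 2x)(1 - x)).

Partial fractions give a closed form: a_n = (2)·(-2)^n + (1)·1^n.
At n = 11: a_11 = -4095.

-4095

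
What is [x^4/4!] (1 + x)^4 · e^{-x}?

The EGF product rule gives c_4 = Σ_{k_1+k_2=4} C(4; k_1,k_2) · ∏ g_i(k_i), where (1+x)^4 gives the falling factorial (4)_k; e^{-x} gives (-1)^k.
g_1(k) for k = 0…4: 1, 4, 12, 24, 24.
g_2(k) for k = 0…4: 1, -1, 1, -1, 1.
c_4 = Σ_k C(4,k)·g_1(k)·g_2(4−k) = 1·1·1 + 4·4·(-1) + 6·12·1 + 4·24·(-1) + 1·24·1 = 1 − 16 + 72 − 96 + 24 = -15.

-15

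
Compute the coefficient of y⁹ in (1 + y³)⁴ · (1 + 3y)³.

166

(1 + y³)⁴ has coefficients 1,0,0,4,0,0,6,0,0,4 for degrees 0…9.
(1 + 3y)³ has coefficients 1,9,27,27,0,0,0,0,0,0 for degrees 0…9.
[y⁹] = 1·0 + 4·0 + 6·27 + 4·1 = 166.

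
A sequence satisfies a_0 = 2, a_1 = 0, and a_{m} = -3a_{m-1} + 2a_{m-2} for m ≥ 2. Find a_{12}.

1134668

The ordinary generating function has denominator 1 + 3z - 2z^2.
Iterating the recurrence: a_0,…,a_{12} = 2, 0, 4, -12, 44, -156, 556, -1980, 7052, -25116, 89452, -318588, 1134668.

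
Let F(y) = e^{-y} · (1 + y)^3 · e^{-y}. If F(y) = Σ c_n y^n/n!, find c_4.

16

The EGF product rule gives c_4 = Σ_{k_1+k_2+k_3=4} C(4; k_1,k_2,k_3) · ∏ g_i(k_i), where e^{-y} gives (-1)^k; (1+y)^3 gives the falling factorial (3)_k; e^{-y} gives (-1)^k.
g_1(k) for k = 0…4: 1, -1, 1, -1, 1.
g_2(k) for k = 0…4: 1, 3, 6, 6, 0.
g_3(k) for k = 0…4: 1, -1, 1, -1, 1.
First combine the last two factors: h(k) = Σ_j C(k,j)·g_2(j)·g_3(k−j) for k = 0…4: 1, 2, 1, -4, 1.
c_4 = Σ_k C(4,k)·g_1(k)·h(4−k) = 1·1·1 + 4·(-1)·(-4) + 6·1·1 + 4·(-1)·2 + 1·1·1 = 1 + 16 + 6 − 8 + 1 = 16.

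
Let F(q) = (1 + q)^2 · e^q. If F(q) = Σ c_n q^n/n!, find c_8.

The EGF product rule gives c_8 = Σ_{k_1+k_2=8} C(8; k_1,k_2) · ∏ g_i(k_i), where (1+q)^2 gives the falling factorial (2)_k; e^q gives (1)^k.
g_1(k) for k = 0…8: 1, 2, 2, 0, 0, 0, 0, 0, 0.
g_2(k) for k = 0…8: 1, 1, 1, 1, 1, 1, 1, 1, 1.
c_8 = Σ_k C(8,k)·g_1(k)·g_2(8−k) = 1·1·1 + 8·2·1 + 28·2·1 = 1 + 16 + 56 = 73.

73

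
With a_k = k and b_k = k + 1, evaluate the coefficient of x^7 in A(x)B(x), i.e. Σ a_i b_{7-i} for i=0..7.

84

This is [x^7] in the product of the two ordinary generating functions.
Σ = 0·8 + 1·7 + 2·6 + 3·5 + 4·4 + 5·3 + 6·2 + 7·1 = 84.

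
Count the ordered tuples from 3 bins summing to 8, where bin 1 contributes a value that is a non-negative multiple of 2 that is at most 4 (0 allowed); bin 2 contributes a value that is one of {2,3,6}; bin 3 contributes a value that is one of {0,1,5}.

3

The generating function for the choices is (1 + t^2 + t^4)·(t^2 + t^3 + t^6)·(1 + t + t^5); the count is [t^8].
(1 + t^2 + t^4) has coefficients 1,0,1,0,1 for degrees 0…4.
(t^2 + t^3 + t^6) has coefficients 0,0,1,1,0,0,1,0,0 for degrees 0…8.
Finally multiplying by (1 + t + t^5), the product of all factors after the first has coefficients 0,0,1,2,1,0,1,2,1 for degrees 0…8.
[t^8] = 1·1 + 1·1 + 1·1 = 3.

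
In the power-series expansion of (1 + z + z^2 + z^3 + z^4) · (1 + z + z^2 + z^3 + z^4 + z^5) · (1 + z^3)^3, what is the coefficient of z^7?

(1 + z + z^2 + z^3 + z^4) has coefficients 1,1,1,1,1 for degrees 0…4.
(1 + z + z^2 + z^3 + z^4 + z^5) has coefficients 1,1,1,1,1,1,0,0 for degrees 0…7.
Finally multiplying by (1 + z^3)^3, the product of all factors after the first has coefficients 1,1,1,4,4,4,6,6 for degrees 0…7.
[z^7] = 1·6 + 1·6 + 1·4 + 1·4 + 1·4 = 24.

24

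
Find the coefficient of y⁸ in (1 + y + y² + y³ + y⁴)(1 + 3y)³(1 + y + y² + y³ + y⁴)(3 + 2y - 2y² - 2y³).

128

(1 + y + y² + y³ + y⁴) has coefficients 1,1,1,1,1 for degrees 0…4.
(1 + 3y)³ has coefficients 1,9,27,27,0,0,0,0,0 for degrees 0…8.
Multiplying by (1 + y + y² + y³ + y⁴) gives running coefficients 1,10,37,64,64,63,54,27,0 for degrees 0…8.
Finally multiplying by (3 + 2y - 2y² - 2y³), the product of all factors after the first has coefficients 3,32,129,244,226,115,32,-65,-180 for degrees 0…8.
[y⁸] = 1·(-180) + 1·(-65) + 1·32 + 1·115 + 1·226 = 128.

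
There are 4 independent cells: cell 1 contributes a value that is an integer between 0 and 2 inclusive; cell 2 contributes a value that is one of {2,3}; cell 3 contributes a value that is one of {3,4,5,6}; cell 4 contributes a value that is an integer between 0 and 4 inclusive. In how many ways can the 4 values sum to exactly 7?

9

The generating function for the choices is (1 + y + y^2)·(y^2 + y^3)·(y^3 + y^4 + y^5 + y^6)·(1 + y + y^2 + y^3 + y^4); the count is [y^7].
(1 + y + y^2) has coefficients 1,1,1 for degrees 0…2.
(y^2 + y^3) has coefficients 0,0,1,1,0,0,0,0 for degrees 0…7.
Multiplying by (y^3 + y^4 + y^5 + y^6) gives running coefficients 0,0,0,0,0,1,2,2 for degrees 0…7.
Finally multiplying by (1 + y + y^2 + y^3 + y^4), the product of all factors after the first has coefficients 0,0,0,0,0,1,3,5 for degrees 0…7.
[y^7] = 1·5 + 1·3 + 1·1 = 9.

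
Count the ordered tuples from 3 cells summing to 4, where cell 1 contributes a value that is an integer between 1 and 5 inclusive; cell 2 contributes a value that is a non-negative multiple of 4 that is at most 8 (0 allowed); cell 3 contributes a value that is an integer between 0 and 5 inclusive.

4

The generating function for the choices is (x + x² + x³ + x⁴ + x⁵)·(1 + x⁴ + x⁸)·(1 + x + x² + x³ + x⁴ + x⁵); the count is [x⁴].
(x + x² + x³ + x⁴ + x⁵) has coefficients 0,1,1,1,1 for degrees 0…4.
(1 + x⁴ + x⁸) has coefficients 1,0,0,0,1 for degrees 0…4.
Finally multiplying by (1 + x + x² + x³ + x⁴ + x⁵), the product of all factors after the first has coefficients 1,1,1,1,2 for degrees 0…4.
[x⁴] = 1·1 + 1·1 + 1·1 + 1·1 = 4.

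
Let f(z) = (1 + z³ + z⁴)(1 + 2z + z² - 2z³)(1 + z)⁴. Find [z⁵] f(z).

15

(1 + z³ + z⁴) has coefficients 1,0,0,1,1 for degrees 0…4.
(1 + 2z + z² - 2z³) has coefficients 1,2,1,-2,0,0 for degrees 0…5.
Finally multiplying by (1 + z)⁴, the product of all factors after the first has coefficients 1,6,15,18,7,-6 for degrees 0…5.
[z⁵] = 1·(-6) + 1·15 + 1·6 = 15.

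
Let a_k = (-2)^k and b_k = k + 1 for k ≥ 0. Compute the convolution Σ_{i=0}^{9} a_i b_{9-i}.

Write out a_i and b_{9-i} for i = 0,…,9 and sum the products.
Σ = 1·10 − 2·9 + 4·8 − 8·7 + 16·6 − 32·5 + 64·4 − 128·3 + 256·2 − 512·1 = -224.

-224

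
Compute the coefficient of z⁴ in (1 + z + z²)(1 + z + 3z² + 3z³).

(1 + z + z²) has coefficients 1,1,1 for degrees 0…2.
(1 + z + 3z² + 3z³) has coefficients 1,1,3,3,0 for degrees 0…4.
[z⁴] = 1·0 + 1·3 + 1·3 = 6.

6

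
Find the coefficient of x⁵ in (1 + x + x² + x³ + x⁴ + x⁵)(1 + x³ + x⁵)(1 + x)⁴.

28

(1 + x + x² + x³ + x⁴ + x⁵) has coefficients 1,1,1,1,1,1 for degrees 0…5.
(1 + x³ + x⁵) has coefficients 1,0,0,1,0,1 for degrees 0…5.
Finally multiplying by (1 + x)⁴, the product of all factors after the first has coefficients 1,4,6,5,5,7 for degrees 0…5.
[x⁵] = 1·7 + 1·5 + 1·5 + 1·6 + 1·4 + 1·1 = 28.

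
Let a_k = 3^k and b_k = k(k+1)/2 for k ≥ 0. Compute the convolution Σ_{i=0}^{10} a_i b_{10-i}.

66394

This is [x^10] in the product of the two ordinary generating functions.
Σ = 1·55 + 3·45 + 9·36 + 27·28 + 81·21 + 243·15 + 729·10 + 2187·6 + 6561·3 + 19683·1 + 59049·0 = 66394.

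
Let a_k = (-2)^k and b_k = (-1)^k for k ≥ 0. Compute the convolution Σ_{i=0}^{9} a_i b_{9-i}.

The convolution is the t^9 coefficient of A(t)B(t).
Σ = 1·(-1) − 2·1 + 4·(-1) − 8·1 + 16·(-1) − 32·1 + 64·(-1) − 128·1 + 256·(-1) − 512·1 = -1023.

-1023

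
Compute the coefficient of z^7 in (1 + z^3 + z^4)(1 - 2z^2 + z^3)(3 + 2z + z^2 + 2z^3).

(1 + z^3 + z^4) has coefficients 1,0,0,1,1 for degrees 0…4.
(1 - 2z^2 + z^3) has coefficients 1,0,-2,1,0,0,0,0 for degrees 0…7.
Finally multiplying by (3 + 2z + z^2 + 2z^3), the product of all factors after the first has coefficients 3,2,-5,1,0,-3,2,0 for degrees 0…7.
[z^7] = 1·0 + 1·0 + 1·1 = 1.

1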